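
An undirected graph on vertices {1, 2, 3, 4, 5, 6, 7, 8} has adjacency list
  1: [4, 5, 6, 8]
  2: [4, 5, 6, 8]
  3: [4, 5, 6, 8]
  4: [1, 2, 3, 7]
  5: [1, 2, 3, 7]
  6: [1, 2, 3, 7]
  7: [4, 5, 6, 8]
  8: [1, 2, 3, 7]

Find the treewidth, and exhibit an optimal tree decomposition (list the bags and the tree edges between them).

Treewidth 4.
One optimal decomposition is:
Bags: B1 = {2, 4, 5, 6, 8}  B2 = {3, 4, 5, 6, 8}  B3 = {1, 4, 5, 6, 8}  B4 = {4, 5, 6, 7, 8}
Tree: B1–B2, B2–B3, B3–B4

The largest bag has 5 vertices, giving width 4; this decomposition certifies tw(G) ≤ 4. For the lower bound: the 5 vertex sets {2,5}, {3,8}, {1,6}, {4}, {7} are disjoint, each induces a connected subgraph, and every pair is joined by at least one edge of G. Contracting each set to a single vertex therefore yields K_{5} as a minor, and since treewidth is minor-monotone, tw(G) ≥ tw(K_{5}) = 4. Hence tw(G) = 4 exactly.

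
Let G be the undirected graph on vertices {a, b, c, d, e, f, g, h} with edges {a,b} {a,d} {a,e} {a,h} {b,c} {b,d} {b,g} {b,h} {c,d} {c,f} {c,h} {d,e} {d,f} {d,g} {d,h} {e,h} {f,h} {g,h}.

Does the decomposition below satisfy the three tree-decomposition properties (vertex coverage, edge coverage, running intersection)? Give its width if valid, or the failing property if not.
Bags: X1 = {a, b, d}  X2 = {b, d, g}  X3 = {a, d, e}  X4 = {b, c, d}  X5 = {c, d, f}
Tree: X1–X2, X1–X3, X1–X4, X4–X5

A tree decomposition must satisfy three properties: every vertex lies in some bag; for every edge, both endpoints lie together in some bag; and for every vertex, the bags containing it form a connected subtree. Here vertex h appears in no bag, so the decomposition is invalid.

No — vertex h appears in no bag.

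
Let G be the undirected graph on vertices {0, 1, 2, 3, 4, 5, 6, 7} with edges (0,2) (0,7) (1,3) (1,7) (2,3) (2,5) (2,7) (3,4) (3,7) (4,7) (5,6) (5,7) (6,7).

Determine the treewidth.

A width-2 tree decomposition is:
Bags: B1 = {2, 3, 7}  B2 = {2, 5, 7}  B3 = {1, 3, 7}  B4 = {3, 4, 7}  B5 = {5, 6, 7}  B6 = {0, 2, 7}
Tree: B1–B2, B1–B3, B1–B4, B2–B5, B1–B6
The largest bag has 3 vertices, giving width 2; this decomposition certifies tw(G) ≤ 2. For the lower bound, the 3 vertices {1, 3, 7} are pairwise adjacent, and any tree decomposition puts a clique entirely inside one bag — forcing width ≥ 2. Hence tw(G) = 2 exactly.

2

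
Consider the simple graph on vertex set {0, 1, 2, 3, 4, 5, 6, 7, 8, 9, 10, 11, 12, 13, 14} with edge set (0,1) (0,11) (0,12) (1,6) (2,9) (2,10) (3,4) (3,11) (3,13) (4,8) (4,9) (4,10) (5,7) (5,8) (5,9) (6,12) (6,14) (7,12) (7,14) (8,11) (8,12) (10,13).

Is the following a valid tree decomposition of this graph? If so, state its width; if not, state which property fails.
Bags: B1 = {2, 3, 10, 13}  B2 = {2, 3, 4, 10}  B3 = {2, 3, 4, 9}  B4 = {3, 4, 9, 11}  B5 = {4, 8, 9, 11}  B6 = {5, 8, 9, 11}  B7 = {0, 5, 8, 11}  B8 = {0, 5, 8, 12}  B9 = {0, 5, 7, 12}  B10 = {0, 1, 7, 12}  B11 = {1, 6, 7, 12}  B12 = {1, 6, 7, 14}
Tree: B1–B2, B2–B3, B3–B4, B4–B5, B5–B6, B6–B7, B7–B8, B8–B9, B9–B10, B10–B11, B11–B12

Yes; width 3.

Vertex coverage: the bags together contain {0, 1, 2, 3, 4, 5, 6, 7, 8, 9, 10, 11, 12, 13, 14}, the full vertex set. Edge coverage: each edge of G has both endpoints in at least one bag. Running intersection: for every vertex, the bags containing it form a connected subtree. All three properties hold, so this is a valid tree decomposition of width max|bag| − 1 = 3, and hence tw(G) ≤ 3.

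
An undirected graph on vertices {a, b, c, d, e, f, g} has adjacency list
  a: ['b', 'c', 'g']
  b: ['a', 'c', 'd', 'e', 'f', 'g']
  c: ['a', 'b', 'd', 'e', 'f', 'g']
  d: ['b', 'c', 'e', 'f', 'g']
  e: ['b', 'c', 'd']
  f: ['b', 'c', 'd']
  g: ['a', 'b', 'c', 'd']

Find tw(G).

3

A width-3 tree decomposition is:
Bags: B1 = {b, c, d, e}  B2 = {b, c, d, f}  B3 = {b, c, d, g}  B4 = {a, b, c, g}
Tree: B1–B2, B2–B3, B3–B4
Every bag has size at most 4, so the width is 4 − 1 = 3 and tw(G) ≤ 3. Conversely, {b, c, d, g} is a clique of size 4, and the vertices of any clique must share a bag in every tree decomposition; so some bag has ≥ 4 vertices and tw(G) ≥ 3. Combining the bounds, tw(G) = 3.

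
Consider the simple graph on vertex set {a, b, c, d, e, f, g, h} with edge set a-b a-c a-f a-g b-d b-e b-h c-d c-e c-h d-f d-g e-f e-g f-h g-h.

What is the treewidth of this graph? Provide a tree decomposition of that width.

Treewidth 4.
One optimal decomposition is:
Bags: B1 = {b, c, e, f, g}  B2 = {b, c, d, f, g}  B3 = {b, c, f, g, h}  B4 = {a, b, c, f, g}
Tree: B1–B2, B2–B3, B3–B4

Every bag has size at most 5, so the width is 5 − 1 = 4 and tw(G) ≤ 4. For the lower bound: the 5 vertex sets {b,e}, {d,f}, {c,h}, {g}, {a} are disjoint, each induces a connected subgraph, and every pair is joined by at least one edge of G. Contracting each set to a single vertex therefore yields K_{5} as a minor, and since treewidth is minor-monotone, tw(G) ≥ tw(K_{5}) = 4. Hence tw(G) = 4 exactly.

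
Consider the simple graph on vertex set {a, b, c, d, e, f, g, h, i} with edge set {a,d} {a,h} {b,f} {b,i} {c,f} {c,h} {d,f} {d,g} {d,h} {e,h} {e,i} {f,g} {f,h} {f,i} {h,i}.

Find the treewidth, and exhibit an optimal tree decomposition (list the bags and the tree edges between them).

Each bag holds 3 vertices, so the decomposition has width 2, which upper-bounds the treewidth. On the other hand G contains the 3-clique {a, d, h}. A clique must lie in a single bag of any decomposition, so no decomposition can have width below 2. Hence tw(G) = 2 exactly.

Treewidth 2.
Bags: B1 = {f, h, i}  B2 = {c, f, h}  B3 = {d, f, h}  B4 = {d, f, g}  B5 = {e, h, i}  B6 = {b, f, i}  B7 = {a, d, h}
Tree: B1–B2, B2–B3, B3–B4, B1–B5, B1–B6, B3–B7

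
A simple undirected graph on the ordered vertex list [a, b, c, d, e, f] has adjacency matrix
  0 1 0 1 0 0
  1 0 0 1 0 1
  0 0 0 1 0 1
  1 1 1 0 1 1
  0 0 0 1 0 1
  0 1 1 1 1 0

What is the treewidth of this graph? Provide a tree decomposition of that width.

Treewidth 2.
One optimal decomposition is:
Bags: B1 = {d, e, f}  B2 = {b, d, f}  B3 = {c, d, f}  B4 = {a, b, d}
Tree: B1–B2, B1–B3, B2–B4

The largest bag has 3 vertices, giving width 2; this decomposition certifies tw(G) ≤ 2. For the lower bound, the 3 vertices {a, b, d} are pairwise adjacent, and any tree decomposition puts a clique entirely inside one bag — forcing width ≥ 2. Hence tw(G) = 2 exactly.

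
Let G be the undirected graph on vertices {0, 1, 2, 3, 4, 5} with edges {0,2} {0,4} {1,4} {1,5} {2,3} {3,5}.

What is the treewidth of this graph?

A width-2 tree decomposition is:
Bags: B1 = {2, 3, 5}  B2 = {0, 2, 5}  B3 = {0, 4, 5}  B4 = {1, 4, 5}
Tree: B1–B2, B2–B3, B3–B4
The largest bag has 3 vertices, giving width 2; this decomposition certifies tw(G) ≤ 2. For the lower bound, G contains the cycle 5–3–2–0–4–1–5, so G is not a forest; only forests have treewidth ≤ 1, hence tw(G) ≥ 2. The upper and lower bounds meet at 2, so that is the treewidth.

2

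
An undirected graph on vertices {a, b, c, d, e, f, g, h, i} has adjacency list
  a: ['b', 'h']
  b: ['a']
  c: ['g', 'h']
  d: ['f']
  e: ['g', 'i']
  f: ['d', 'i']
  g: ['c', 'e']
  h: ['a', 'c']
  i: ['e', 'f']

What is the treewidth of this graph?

1

A width-1 tree decomposition is:
Bags: B1 = {d, f}  B2 = {f, i}  B3 = {e, i}  B4 = {e, g}  B5 = {c, g}  B6 = {c, h}  B7 = {a, h}  B8 = {a, b}
Tree: B1–B2, B2–B3, B3–B4, B4–B5, B5–B6, B6–B7, B7–B8
The largest bag has 2 vertices, giving width 1; this decomposition certifies tw(G) ≤ 1. Any graph with an edge has treewidth ≥ 1, and G has the edge d–f. Combining the bounds, tw(G) = 1.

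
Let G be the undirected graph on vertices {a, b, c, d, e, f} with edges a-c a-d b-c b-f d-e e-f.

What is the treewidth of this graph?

2

A width-2 tree decomposition is:
Bags: B1 = {b, c, f}  B2 = {c, e, f}  B3 = {c, d, e}  B4 = {a, c, d}
Tree: B1–B2, B2–B3, B3–B4
Each bag holds 3 vertices, so the decomposition has width 2, which upper-bounds the treewidth. For the lower bound, G contains the cycle c–b–f–e–d–a–c, so G is not a forest; only forests have treewidth ≤ 1, hence tw(G) ≥ 2. Hence tw(G) = 2 exactly.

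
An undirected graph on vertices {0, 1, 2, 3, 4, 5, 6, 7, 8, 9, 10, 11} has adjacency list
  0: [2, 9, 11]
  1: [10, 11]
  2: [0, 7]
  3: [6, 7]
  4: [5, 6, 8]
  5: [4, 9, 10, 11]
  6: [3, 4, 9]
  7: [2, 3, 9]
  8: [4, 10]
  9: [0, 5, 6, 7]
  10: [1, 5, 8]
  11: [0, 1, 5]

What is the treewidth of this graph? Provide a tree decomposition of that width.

The largest bag has 4 vertices, giving width 3; this decomposition certifies tw(G) ≤ 3. For the lower bound: the 4 vertex sets {1,8,10}, {4}, {5}, {0,6,9,11} are disjoint, each induces a connected subgraph, and every pair is joined by at least one edge of G. Contracting each set to a single vertex therefore yields K_{4} as a minor, and since treewidth is minor-monotone, tw(G) ≥ tw(K_{4}) = 3. Combining the bounds, tw(G) = 3.

Treewidth 3.
One optimal decomposition is:
Bags: B1 = {1, 4, 8, 10}  B2 = {1, 4, 5, 10}  B3 = {1, 4, 5, 11}  B4 = {4, 5, 6, 11}  B5 = {5, 6, 9, 11}  B6 = {0, 6, 9, 11}  B7 = {0, 3, 6, 9}  B8 = {0, 3, 7, 9}  B9 = {0, 2, 3, 7}
Tree: B1–B2, B2–B3, B3–B4, B4–B5, B5–B6, B6–B7, B7–B8, B8–B9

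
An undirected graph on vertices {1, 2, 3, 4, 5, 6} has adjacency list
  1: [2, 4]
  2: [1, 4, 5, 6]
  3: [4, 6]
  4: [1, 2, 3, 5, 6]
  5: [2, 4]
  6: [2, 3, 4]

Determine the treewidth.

A width-2 tree decomposition is:
Bags: B1 = {2, 4, 5}  B2 = {1, 2, 4}  B3 = {2, 4, 6}  B4 = {3, 4, 6}
Tree: B1–B2, B1–B3, B3–B4
Each bag holds 3 vertices, so the decomposition has width 2, which upper-bounds the treewidth. On the other hand G contains the 3-clique {1, 2, 4}. A clique must lie in a single bag of any decomposition, so no decomposition can have width below 2. Hence tw(G) = 2 exactly.

2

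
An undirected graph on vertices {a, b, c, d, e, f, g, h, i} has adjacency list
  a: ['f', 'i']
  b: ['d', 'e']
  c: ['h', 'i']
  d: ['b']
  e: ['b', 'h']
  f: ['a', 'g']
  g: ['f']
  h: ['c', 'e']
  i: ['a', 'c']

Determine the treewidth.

A width-1 tree decomposition is:
Bags: B1 = {b, d}  B2 = {b, e}  B3 = {e, h}  B4 = {c, h}  B5 = {c, i}  B6 = {a, i}  B7 = {a, f}  B8 = {f, g}
Tree: B1–B2, B2–B3, B3–B4, B4–B5, B5–B6, B6–B7, B7–B8
Each bag holds 2 vertices, so the decomposition has width 1, which upper-bounds the treewidth. Since G has at least one edge (e.g. d–b), it is not an edgeless graph, so tw(G) ≥ 1. Hence tw(G) = 1 exactly.

1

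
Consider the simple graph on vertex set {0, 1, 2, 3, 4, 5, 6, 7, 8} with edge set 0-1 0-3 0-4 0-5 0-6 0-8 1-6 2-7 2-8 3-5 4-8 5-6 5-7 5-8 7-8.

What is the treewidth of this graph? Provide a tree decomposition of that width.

Every bag has size at most 3, so the width is 3 − 1 = 2 and tw(G) ≤ 2. Conversely, {0, 1, 6} is a clique of size 3, and the vertices of any clique must share a bag in every tree decomposition; so some bag has ≥ 3 vertices and tw(G) ≥ 2. The upper and lower bounds meet at 2, so that is the treewidth.

Treewidth 2.
Bags: B1 = {0, 3, 5}  B2 = {0, 5, 8}  B3 = {0, 4, 8}  B4 = {5, 7, 8}  B5 = {2, 7, 8}  B6 = {0, 5, 6}  B7 = {0, 1, 6}
Tree: B1–B2, B2–B3, B2–B4, B4–B5, B1–B6, B6–B7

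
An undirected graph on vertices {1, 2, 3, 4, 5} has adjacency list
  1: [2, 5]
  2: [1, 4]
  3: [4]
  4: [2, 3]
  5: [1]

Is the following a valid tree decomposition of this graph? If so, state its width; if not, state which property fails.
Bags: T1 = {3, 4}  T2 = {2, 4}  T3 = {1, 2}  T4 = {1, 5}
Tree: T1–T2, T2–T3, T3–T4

Yes; width 1.

Every vertex of G appears in some bag (union = {1, 2, 3, 4, 5}); every edge is covered by a bag; and for each vertex v the set of bags containing v is connected in the bag tree. The decomposition is therefore valid. The largest bag has 2 vertices, so the width is 1.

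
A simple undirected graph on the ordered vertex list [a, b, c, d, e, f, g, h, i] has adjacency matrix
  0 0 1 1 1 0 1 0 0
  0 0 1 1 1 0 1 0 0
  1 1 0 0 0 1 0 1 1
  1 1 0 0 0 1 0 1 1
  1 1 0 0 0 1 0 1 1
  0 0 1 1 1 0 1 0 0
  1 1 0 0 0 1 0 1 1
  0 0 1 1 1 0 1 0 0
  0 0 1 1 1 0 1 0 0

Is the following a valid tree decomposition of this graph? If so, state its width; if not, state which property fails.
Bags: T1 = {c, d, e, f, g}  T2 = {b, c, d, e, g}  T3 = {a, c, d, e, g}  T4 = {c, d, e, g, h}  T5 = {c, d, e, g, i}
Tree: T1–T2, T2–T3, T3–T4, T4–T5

Vertex coverage: the bags together contain {a, b, c, d, e, f, g, h, i}, the full vertex set. Edge coverage: each edge of G has both endpoints in at least one bag. Running intersection: for every vertex, the bags containing it form a connected subtree. All three properties hold, so this is a valid tree decomposition of width max|bag| − 1 = 4, and hence tw(G) ≤ 4.

Yes; width 4.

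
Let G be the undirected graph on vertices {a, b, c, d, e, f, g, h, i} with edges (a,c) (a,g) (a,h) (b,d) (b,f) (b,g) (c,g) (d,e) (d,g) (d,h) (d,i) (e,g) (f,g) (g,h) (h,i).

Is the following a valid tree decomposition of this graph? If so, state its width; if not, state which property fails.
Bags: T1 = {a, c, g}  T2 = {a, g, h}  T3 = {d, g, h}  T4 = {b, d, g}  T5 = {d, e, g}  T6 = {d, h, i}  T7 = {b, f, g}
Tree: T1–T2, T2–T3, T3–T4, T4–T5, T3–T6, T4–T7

Checking the three conditions: (i) the bags cover all of {a, b, c, d, e, f, g, h, i}; (ii) for each edge, some bag contains both endpoints; (iii) the bags containing any fixed vertex form a subtree. All hold, so the decomposition is valid with width 3 − 1 = 2.

Yes; width 2.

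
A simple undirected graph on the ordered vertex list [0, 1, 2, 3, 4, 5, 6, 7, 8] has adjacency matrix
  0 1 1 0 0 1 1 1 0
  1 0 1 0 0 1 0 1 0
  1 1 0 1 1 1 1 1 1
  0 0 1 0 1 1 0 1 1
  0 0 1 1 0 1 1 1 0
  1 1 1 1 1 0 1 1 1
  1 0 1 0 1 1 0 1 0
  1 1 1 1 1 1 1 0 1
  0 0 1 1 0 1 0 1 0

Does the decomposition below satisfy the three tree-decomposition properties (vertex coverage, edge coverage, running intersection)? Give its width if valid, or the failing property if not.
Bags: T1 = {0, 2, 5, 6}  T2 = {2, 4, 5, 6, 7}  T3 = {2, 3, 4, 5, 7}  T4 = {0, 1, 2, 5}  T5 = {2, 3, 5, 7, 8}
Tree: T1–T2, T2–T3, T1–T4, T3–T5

No — edge (7,0) lies in no bag.

A tree decomposition must satisfy three properties: every vertex lies in some bag; for every edge, both endpoints lie together in some bag; and for every vertex, the bags containing it form a connected subtree. Here edge (7,0) lies in no bag, so the decomposition is invalid.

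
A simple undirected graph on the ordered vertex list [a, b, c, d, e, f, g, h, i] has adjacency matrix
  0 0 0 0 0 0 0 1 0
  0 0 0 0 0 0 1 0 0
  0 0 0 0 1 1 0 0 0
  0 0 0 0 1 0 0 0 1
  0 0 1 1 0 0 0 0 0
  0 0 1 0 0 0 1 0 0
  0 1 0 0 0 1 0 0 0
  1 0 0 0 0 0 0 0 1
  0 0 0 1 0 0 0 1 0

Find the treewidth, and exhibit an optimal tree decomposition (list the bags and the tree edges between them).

Every bag has size at most 2, so the width is 2 − 1 = 1 and tw(G) ≤ 1. G has an edge, so its treewidth is at least 1. Hence tw(G) = 1 exactly.

Treewidth 1.
One such decomposition:
Bags: B1 = {b, g}  B2 = {f, g}  B3 = {c, f}  B4 = {c, e}  B5 = {d, e}  B6 = {d, i}  B7 = {h, i}  B8 = {a, h}
Tree: B1–B2, B2–B3, B3–B4, B4–B5, B5–B6, B6–B7, B7–B8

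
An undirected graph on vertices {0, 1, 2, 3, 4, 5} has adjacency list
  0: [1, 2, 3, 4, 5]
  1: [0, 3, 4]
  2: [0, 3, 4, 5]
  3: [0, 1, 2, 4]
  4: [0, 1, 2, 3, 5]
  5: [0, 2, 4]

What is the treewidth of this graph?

A width-3 tree decomposition is:
Bags: B1 = {0, 2, 3, 4}  B2 = {0, 2, 4, 5}  B3 = {0, 1, 3, 4}
Tree: B1–B2, B1–B3
The largest bag has 4 vertices, giving width 3; this decomposition certifies tw(G) ≤ 3. On the other hand G contains the 4-clique {0, 1, 3, 4}. A clique must lie in a single bag of any decomposition, so no decomposition can have width below 3. Combining the bounds, tw(G) = 3.

3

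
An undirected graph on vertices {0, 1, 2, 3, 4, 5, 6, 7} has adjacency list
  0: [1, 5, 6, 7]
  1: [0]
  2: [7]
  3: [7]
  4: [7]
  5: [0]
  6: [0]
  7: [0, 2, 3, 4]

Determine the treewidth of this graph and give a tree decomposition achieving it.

Every bag has size at most 2, so the width is 2 − 1 = 1 and tw(G) ≤ 1. Since G has at least one edge (e.g. 7–2), it is not an edgeless graph, so tw(G) ≥ 1. Hence tw(G) = 1 exactly.

Treewidth 1.
Bags: B1 = {2, 7}  B2 = {0, 7}  B3 = {4, 7}  B4 = {0, 5}  B5 = {0, 1}  B6 = {3, 7}  B7 = {0, 6}
Tree: B1–B2, B1–B3, B2–B4, B4–B5, B3–B6, B4–B7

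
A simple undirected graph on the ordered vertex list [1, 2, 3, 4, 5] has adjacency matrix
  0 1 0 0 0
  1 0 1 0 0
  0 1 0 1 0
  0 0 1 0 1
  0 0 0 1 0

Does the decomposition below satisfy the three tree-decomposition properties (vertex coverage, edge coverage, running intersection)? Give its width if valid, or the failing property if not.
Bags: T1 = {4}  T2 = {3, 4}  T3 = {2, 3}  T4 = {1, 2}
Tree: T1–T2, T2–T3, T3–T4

No — vertex 5 appears in no bag.

A tree decomposition must satisfy three properties: every vertex lies in some bag; for every edge, both endpoints lie together in some bag; and for every vertex, the bags containing it form a connected subtree. Here vertex 5 appears in no bag, so the decomposition is invalid.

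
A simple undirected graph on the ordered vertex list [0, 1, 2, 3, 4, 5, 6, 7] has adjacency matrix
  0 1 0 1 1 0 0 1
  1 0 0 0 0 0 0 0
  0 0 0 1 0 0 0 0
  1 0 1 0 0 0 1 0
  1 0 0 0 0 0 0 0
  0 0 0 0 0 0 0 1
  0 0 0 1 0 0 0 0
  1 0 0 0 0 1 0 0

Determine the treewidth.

1

A width-1 tree decomposition is:
Bags: B1 = {0, 3}  B2 = {0, 7}  B3 = {2, 3}  B4 = {3, 6}  B5 = {0, 1}  B6 = {5, 7}  B7 = {0, 4}
Tree: B1–B2, B1–B3, B1–B4, B2–B5, B2–B6, B1–B7
Each bag holds 2 vertices, so the decomposition has width 1, which upper-bounds the treewidth. G has an edge, so its treewidth is at least 1. Hence tw(G) = 1 exactly.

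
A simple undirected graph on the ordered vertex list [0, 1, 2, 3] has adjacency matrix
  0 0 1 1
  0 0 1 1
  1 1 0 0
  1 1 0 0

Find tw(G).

A width-2 tree decomposition is:
Bags: B1 = {1, 2, 3}  B2 = {0, 2, 3}
Tree: B1–B2
Every bag has size at most 3, so the width is 3 − 1 = 2 and tw(G) ≤ 2. For the lower bound, G contains the cycle 2–1–3–0–2, so G is not a forest; only forests have treewidth ≤ 1, hence tw(G) ≥ 2. Combining the bounds, tw(G) = 2.

2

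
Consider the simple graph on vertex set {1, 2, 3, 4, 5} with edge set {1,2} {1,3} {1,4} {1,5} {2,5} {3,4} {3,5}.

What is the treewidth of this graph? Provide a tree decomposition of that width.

Each bag holds 3 vertices, so the decomposition has width 2, which upper-bounds the treewidth. Conversely, {1, 2, 5} is a clique of size 3, and the vertices of any clique must share a bag in every tree decomposition; so some bag has ≥ 3 vertices and tw(G) ≥ 2. Hence tw(G) = 2 exactly.

Treewidth 2.
Bags: B1 = {1, 3, 5}  B2 = {1, 3, 4}  B3 = {1, 2, 5}
Tree: B1–B2, B1–B3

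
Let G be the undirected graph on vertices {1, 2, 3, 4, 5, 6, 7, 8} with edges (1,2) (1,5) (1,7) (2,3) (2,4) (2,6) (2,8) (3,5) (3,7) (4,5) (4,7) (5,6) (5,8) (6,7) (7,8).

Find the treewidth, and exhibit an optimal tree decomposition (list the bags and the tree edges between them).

Every bag has size at most 4, so the width is 4 − 1 = 3 and tw(G) ≤ 3. For the lower bound: the 4 vertex sets {3,5}, {4,7}, {2}, {1} are disjoint, each induces a connected subgraph, and every pair is joined by at least one edge of G. Contracting each set to a single vertex therefore yields K_{4} as a minor, and since treewidth is minor-monotone, tw(G) ≥ tw(K_{4}) = 3. Hence tw(G) = 3 exactly.

Treewidth 3.
One optimal decomposition is:
Bags: B1 = {2, 3, 5, 7}  B2 = {2, 4, 5, 7}  B3 = {1, 2, 5, 7}  B4 = {2, 5, 6, 7}  B5 = {2, 5, 7, 8}
Tree: B1–B2, B2–B3, B3–B4, B4–B5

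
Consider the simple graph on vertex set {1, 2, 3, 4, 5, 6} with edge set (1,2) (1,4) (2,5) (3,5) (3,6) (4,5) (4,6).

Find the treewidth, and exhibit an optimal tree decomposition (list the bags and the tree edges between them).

Treewidth 2.
One such decomposition:
Bags: B1 = {3, 4, 6}  B2 = {3, 4, 5}  B3 = {1, 4, 5}  B4 = {1, 2, 5}
Tree: B1–B2, B2–B3, B3–B4

Each bag holds 3 vertices, so the decomposition has width 2, which upper-bounds the treewidth. For the lower bound, G contains the cycle 6–3–5–4–6, so G is not a forest; only forests have treewidth ≤ 1, hence tw(G) ≥ 2. Therefore the treewidth is 2.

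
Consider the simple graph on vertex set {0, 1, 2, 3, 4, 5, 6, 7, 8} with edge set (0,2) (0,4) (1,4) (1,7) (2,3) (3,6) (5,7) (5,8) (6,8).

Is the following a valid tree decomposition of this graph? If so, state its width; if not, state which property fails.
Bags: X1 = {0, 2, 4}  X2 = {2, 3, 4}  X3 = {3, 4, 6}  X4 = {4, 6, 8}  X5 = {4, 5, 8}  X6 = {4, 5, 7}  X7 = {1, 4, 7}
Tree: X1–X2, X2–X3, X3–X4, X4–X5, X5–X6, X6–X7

Every vertex of G appears in some bag (union = {0, 1, 2, 3, 4, 5, 6, 7, 8}); every edge is covered by a bag; and for each vertex v the set of bags containing v is connected in the bag tree. The decomposition is therefore valid. The largest bag has 3 vertices, so the width is 2.

Yes; width 2.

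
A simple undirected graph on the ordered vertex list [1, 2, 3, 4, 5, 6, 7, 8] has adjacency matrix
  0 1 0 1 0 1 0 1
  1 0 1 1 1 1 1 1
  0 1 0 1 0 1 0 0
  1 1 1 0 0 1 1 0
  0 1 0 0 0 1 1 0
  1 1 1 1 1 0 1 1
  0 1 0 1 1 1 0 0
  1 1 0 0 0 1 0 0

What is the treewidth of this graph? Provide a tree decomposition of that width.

Every bag has size at most 4, so the width is 4 − 1 = 3 and tw(G) ≤ 3. For the lower bound, the 4 vertices {1, 2, 6, 8} are pairwise adjacent, and any tree decomposition puts a clique entirely inside one bag — forcing width ≥ 3. Hence tw(G) = 3 exactly.

Treewidth 3.
One such decomposition:
Bags: B1 = {1, 2, 6, 8}  B2 = {1, 2, 4, 6}  B3 = {2, 3, 4, 6}  B4 = {2, 4, 6, 7}  B5 = {2, 5, 6, 7}
Tree: B1–B2, B2–B3, B3–B4, B4–B5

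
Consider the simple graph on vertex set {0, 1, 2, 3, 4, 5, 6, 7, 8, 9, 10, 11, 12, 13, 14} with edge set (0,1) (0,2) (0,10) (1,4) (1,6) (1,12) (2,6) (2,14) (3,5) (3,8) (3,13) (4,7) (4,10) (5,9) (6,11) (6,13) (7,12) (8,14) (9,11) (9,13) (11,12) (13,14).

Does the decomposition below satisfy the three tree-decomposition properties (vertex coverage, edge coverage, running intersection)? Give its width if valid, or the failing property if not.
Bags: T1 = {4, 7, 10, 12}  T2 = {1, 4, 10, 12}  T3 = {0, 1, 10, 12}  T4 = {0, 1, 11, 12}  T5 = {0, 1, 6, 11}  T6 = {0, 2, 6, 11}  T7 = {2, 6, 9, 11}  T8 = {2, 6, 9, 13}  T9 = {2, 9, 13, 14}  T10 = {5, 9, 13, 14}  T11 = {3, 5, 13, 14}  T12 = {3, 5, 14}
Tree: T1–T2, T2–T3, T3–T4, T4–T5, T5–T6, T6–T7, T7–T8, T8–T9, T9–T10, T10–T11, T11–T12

No — vertex 8 appears in no bag.

A tree decomposition must satisfy three properties: every vertex lies in some bag; for every edge, both endpoints lie together in some bag; and for every vertex, the bags containing it form a connected subtree. Here vertex 8 appears in no bag, so the decomposition is invalid.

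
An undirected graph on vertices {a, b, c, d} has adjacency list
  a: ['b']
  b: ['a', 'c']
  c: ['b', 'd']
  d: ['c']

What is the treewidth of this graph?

1

A width-1 tree decomposition is:
Bags: B1 = {b, c}  B2 = {c, d}  B3 = {a, b}
Tree: B1–B2, B1–B3
Every bag has size at most 2, so the width is 2 − 1 = 1 and tw(G) ≤ 1. Since G has at least one edge (e.g. c–b), it is not an edgeless graph, so tw(G) ≥ 1. Therefore the treewidth is 1.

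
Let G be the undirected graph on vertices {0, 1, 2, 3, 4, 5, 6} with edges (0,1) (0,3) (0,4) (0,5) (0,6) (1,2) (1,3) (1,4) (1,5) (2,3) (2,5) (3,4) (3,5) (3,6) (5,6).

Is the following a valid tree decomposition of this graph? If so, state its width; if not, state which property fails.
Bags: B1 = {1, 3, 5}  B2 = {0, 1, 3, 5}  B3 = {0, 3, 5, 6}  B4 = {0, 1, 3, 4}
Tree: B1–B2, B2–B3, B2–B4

No — vertex 2 appears in no bag.

A tree decomposition must satisfy three properties: every vertex lies in some bag; for every edge, both endpoints lie together in some bag; and for every vertex, the bags containing it form a connected subtree. Here vertex 2 appears in no bag, so the decomposition is invalid.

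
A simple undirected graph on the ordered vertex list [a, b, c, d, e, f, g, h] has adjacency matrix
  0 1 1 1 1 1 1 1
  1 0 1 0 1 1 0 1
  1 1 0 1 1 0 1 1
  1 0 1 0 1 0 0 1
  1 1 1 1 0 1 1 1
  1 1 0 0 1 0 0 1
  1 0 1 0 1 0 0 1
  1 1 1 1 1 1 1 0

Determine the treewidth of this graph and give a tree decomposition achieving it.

The largest bag has 5 vertices, giving width 4; this decomposition certifies tw(G) ≤ 4. On the other hand G contains the 5-clique {a, c, d, e, h}. A clique must lie in a single bag of any decomposition, so no decomposition can have width below 4. The upper and lower bounds meet at 4, so that is the treewidth.

Treewidth 4.
One such decomposition:
Bags: B1 = {a, c, d, e, h}  B2 = {a, c, e, g, h}  B3 = {a, b, c, e, h}  B4 = {a, b, e, f, h}
Tree: B1–B2, B1–B3, B3–B4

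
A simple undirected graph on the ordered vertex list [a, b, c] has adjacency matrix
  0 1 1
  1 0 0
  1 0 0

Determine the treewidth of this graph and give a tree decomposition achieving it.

Treewidth 1.
One such decomposition:
Bags: B1 = {a, b}  B2 = {a, c}
Tree: B1–B2

Every bag has size at most 2, so the width is 2 − 1 = 1 and tw(G) ≤ 1. Any graph with an edge has treewidth ≥ 1, and G has the edge b–a. The upper and lower bounds meet at 1, so that is the treewidth.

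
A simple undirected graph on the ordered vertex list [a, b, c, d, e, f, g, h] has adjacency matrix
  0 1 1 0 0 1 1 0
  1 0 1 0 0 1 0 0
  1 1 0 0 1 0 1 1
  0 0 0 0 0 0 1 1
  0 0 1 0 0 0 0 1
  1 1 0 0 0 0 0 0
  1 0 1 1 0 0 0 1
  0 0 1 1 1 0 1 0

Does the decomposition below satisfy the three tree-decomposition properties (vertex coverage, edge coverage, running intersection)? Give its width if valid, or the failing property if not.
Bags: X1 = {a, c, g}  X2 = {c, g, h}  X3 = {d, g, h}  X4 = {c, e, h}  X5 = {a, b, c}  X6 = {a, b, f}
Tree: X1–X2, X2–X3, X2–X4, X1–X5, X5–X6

Vertex coverage: the bags together contain {a, b, c, d, e, f, g, h}, the full vertex set. Edge coverage: each edge of G has both endpoints in at least one bag. Running intersection: for every vertex, the bags containing it form a connected subtree. All three properties hold, so this is a valid tree decomposition of width max|bag| − 1 = 2, and hence tw(G) ≤ 2.

Yes; width 2.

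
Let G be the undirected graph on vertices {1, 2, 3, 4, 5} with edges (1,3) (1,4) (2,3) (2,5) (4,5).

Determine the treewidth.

2

A width-2 tree decomposition is:
Bags: B1 = {2, 4, 5}  B2 = {2, 3, 4}  B3 = {1, 3, 4}
Tree: B1–B2, B2–B3
Each bag holds 3 vertices, so the decomposition has width 2, which upper-bounds the treewidth. For the lower bound, G contains the cycle 4–5–2–3–1–4, so G is not a forest; only forests have treewidth ≤ 1, hence tw(G) ≥ 2. Therefore the treewidth is 2.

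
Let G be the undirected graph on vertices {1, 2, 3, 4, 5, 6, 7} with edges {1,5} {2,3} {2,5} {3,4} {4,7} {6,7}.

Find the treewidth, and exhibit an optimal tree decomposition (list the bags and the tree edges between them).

Every bag has size at most 2, so the width is 2 − 1 = 1 and tw(G) ≤ 1. Since G has at least one edge (e.g. 6–7), it is not an edgeless graph, so tw(G) ≥ 1. The upper and lower bounds meet at 1, so that is the treewidth.

Treewidth 1.
Bags: B1 = {6, 7}  B2 = {4, 7}  B3 = {3, 4}  B4 = {2, 3}  B5 = {2, 5}  B6 = {1, 5}
Tree: B1–B2, B2–B3, B3–B4, B4–B5, B5–B6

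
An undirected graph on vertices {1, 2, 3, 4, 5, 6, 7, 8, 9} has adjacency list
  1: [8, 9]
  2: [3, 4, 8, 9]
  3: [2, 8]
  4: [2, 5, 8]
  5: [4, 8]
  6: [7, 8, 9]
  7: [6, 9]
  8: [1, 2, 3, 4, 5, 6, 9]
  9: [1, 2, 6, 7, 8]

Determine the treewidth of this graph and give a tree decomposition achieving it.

Treewidth 2.
One such decomposition:
Bags: B1 = {2, 8, 9}  B2 = {2, 3, 8}  B3 = {2, 4, 8}  B4 = {6, 8, 9}  B5 = {6, 7, 9}  B6 = {1, 8, 9}  B7 = {4, 5, 8}
Tree: B1–B2, B1–B3, B1–B4, B4–B5, B4–B6, B3–B7

The largest bag has 3 vertices, giving width 2; this decomposition certifies tw(G) ≤ 2. For the lower bound, the 3 vertices {1, 8, 9} are pairwise adjacent, and any tree decomposition puts a clique entirely inside one bag — forcing width ≥ 2. The upper and lower bounds meet at 2, so that is the treewidth.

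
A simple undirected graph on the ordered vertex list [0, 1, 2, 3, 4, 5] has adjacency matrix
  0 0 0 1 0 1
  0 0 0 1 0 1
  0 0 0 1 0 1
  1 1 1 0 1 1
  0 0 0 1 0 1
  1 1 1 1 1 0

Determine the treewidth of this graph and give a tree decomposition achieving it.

Treewidth 2.
One optimal decomposition is:
Bags: B1 = {2, 3, 5}  B2 = {1, 3, 5}  B3 = {0, 3, 5}  B4 = {3, 4, 5}
Tree: B1–B2, B2–B3, B3–B4

Every bag has size at most 3, so the width is 3 − 1 = 2 and tw(G) ≤ 2. Conversely, {0, 3, 5} is a clique of size 3, and the vertices of any clique must share a bag in every tree decomposition; so some bag has ≥ 3 vertices and tw(G) ≥ 2. The upper and lower bounds meet at 2, so that is the treewidth.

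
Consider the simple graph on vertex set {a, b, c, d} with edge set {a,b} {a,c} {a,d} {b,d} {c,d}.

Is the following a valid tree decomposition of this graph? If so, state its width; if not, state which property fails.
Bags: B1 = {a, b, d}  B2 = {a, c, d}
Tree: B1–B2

Yes; width 2.

Checking the three conditions: (i) the bags cover all of {a, b, c, d}; (ii) for each edge, some bag contains both endpoints; (iii) the bags containing any fixed vertex form a subtree. All hold, so the decomposition is valid with width 3 − 1 = 2.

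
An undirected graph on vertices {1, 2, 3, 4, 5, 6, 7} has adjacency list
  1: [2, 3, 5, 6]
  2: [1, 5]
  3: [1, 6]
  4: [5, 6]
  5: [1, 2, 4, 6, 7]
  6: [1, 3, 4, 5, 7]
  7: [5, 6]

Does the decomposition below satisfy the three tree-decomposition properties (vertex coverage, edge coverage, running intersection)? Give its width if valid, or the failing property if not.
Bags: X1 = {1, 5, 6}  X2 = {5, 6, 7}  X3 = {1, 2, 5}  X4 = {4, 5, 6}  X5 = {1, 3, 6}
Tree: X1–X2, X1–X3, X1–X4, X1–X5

Yes; width 2.

Checking the three conditions: (i) the bags cover all of {1, 2, 3, 4, 5, 6, 7}; (ii) for each edge, some bag contains both endpoints; (iii) the bags containing any fixed vertex form a subtree. All hold, so the decomposition is valid with width 3 − 1 = 2.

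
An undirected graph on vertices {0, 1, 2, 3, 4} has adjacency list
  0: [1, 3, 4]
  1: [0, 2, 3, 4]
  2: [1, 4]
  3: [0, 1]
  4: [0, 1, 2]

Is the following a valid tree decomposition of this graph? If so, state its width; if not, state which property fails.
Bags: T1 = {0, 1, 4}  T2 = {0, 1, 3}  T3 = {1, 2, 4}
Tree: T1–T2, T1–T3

Yes; width 2.

Checking the three conditions: (i) the bags cover all of {0, 1, 2, 3, 4}; (ii) for each edge, some bag contains both endpoints; (iii) the bags containing any fixed vertex form a subtree. All hold, so the decomposition is valid with width 3 − 1 = 2.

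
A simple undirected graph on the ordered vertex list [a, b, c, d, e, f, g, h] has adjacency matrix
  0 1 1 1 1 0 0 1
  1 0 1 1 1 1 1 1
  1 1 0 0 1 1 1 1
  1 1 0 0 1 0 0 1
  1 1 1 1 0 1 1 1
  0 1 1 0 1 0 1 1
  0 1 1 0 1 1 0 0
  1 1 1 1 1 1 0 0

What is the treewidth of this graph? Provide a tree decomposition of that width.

The largest bag has 5 vertices, giving width 4; this decomposition certifies tw(G) ≤ 4. On the other hand G contains the 5-clique {b, c, e, f, g}. A clique must lie in a single bag of any decomposition, so no decomposition can have width below 4. Hence tw(G) = 4 exactly.

Treewidth 4.
One such decomposition:
Bags: B1 = {a, b, d, e, h}  B2 = {a, b, c, e, h}  B3 = {b, c, e, f, h}  B4 = {b, c, e, f, g}
Tree: B1–B2, B2–B3, B3–B4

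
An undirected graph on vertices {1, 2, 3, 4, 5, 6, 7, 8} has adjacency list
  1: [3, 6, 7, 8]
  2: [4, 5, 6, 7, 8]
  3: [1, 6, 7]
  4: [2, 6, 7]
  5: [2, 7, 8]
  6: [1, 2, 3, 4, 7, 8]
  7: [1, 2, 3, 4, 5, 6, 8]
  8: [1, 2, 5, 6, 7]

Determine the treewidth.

A width-3 tree decomposition is:
Bags: B1 = {2, 6, 7, 8}  B2 = {1, 6, 7, 8}  B3 = {1, 3, 6, 7}  B4 = {2, 5, 7, 8}  B5 = {2, 4, 6, 7}
Tree: B1–B2, B2–B3, B1–B4, B1–B5
Every bag has size at most 4, so the width is 4 − 1 = 3 and tw(G) ≤ 3. On the other hand G contains the 4-clique {2, 5, 7, 8}. A clique must lie in a single bag of any decomposition, so no decomposition can have width below 3. Hence tw(G) = 3 exactly.

3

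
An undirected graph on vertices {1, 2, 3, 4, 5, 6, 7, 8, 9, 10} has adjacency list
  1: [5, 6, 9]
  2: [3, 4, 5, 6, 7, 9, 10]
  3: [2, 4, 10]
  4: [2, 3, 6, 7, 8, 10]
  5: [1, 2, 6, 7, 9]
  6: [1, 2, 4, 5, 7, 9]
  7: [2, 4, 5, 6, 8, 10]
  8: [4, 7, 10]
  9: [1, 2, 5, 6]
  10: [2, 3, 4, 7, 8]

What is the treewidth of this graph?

3

A width-3 tree decomposition is:
Bags: B1 = {2, 4, 7, 10}  B2 = {2, 4, 6, 7}  B3 = {2, 5, 6, 7}  B4 = {4, 7, 8, 10}  B5 = {2, 5, 6, 9}  B6 = {2, 3, 4, 10}  B7 = {1, 5, 6, 9}
Tree: B1–B2, B2–B3, B1–B4, B3–B5, B1–B6, B5–B7
The largest bag has 4 vertices, giving width 3; this decomposition certifies tw(G) ≤ 3. On the other hand G contains the 4-clique {4, 7, 8, 10}. A clique must lie in a single bag of any decomposition, so no decomposition can have width below 3. Hence tw(G) = 3 exactly.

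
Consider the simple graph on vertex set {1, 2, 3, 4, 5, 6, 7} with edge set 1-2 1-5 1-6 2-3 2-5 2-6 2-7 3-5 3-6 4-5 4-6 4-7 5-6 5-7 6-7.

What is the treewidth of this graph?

A width-3 tree decomposition is:
Bags: B1 = {2, 3, 5, 6}  B2 = {2, 5, 6, 7}  B3 = {4, 5, 6, 7}  B4 = {1, 2, 5, 6}
Tree: B1–B2, B2–B3, B1–B4
Every bag has size at most 4, so the width is 4 − 1 = 3 and tw(G) ≤ 3. For the lower bound, the 4 vertices {1, 2, 5, 6} are pairwise adjacent, and any tree decomposition puts a clique entirely inside one bag — forcing width ≥ 3. The upper and lower bounds meet at 3, so that is the treewidth.

3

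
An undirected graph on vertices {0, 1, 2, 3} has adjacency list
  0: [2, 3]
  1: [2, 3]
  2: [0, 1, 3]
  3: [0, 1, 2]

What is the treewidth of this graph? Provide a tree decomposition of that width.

Treewidth 2.
Bags: B1 = {0, 2, 3}  B2 = {1, 2, 3}
Tree: B1–B2

Every bag has size at most 3, so the width is 3 − 1 = 2 and tw(G) ≤ 2. On the other hand G contains the 3-clique {0, 2, 3}. A clique must lie in a single bag of any decomposition, so no decomposition can have width below 2. Therefore the treewidth is 2.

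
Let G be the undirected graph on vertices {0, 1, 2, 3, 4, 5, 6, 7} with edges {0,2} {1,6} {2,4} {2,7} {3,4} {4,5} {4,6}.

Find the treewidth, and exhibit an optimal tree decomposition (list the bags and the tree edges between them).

Treewidth 1.
One optimal decomposition is:
Bags: B1 = {2, 4}  B2 = {0, 2}  B3 = {3, 4}  B4 = {2, 7}  B5 = {4, 6}  B6 = {1, 6}  B7 = {4, 5}
Tree: B1–B2, B1–B3, B2–B4, B1–B5, B5–B6, B1–B7

Every bag has size at most 2, so the width is 2 − 1 = 1 and tw(G) ≤ 1. Any graph with an edge has treewidth ≥ 1, and G has the edge 2–4. The upper and lower bounds meet at 1, so that is the treewidth.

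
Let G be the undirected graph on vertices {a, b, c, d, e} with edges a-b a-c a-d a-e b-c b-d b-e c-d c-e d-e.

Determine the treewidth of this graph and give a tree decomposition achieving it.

A single bag containing all 5 vertices is trivially a valid decomposition of width 4. On the other hand G contains the 5-clique {a, b, c, d, e}. A clique must lie in a single bag of any decomposition, so no decomposition can have width below 4. The upper and lower bounds meet at 4, so that is the treewidth.

Treewidth 4.
One such decomposition:
Bags: B1 = {a, b, c, d, e}
Tree: (single bag)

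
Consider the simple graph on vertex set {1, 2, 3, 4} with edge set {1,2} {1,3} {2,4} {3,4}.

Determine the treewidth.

2

A width-2 tree decomposition is:
Bags: B1 = {1, 2, 4}  B2 = {1, 3, 4}
Tree: B1–B2
Every bag has size at most 3, so the width is 3 − 1 = 2 and tw(G) ≤ 2. The edges 1–2–4–3–1 form a cycle, so G is not a tree and its treewidth is at least 2. Hence tw(G) = 2 exactly.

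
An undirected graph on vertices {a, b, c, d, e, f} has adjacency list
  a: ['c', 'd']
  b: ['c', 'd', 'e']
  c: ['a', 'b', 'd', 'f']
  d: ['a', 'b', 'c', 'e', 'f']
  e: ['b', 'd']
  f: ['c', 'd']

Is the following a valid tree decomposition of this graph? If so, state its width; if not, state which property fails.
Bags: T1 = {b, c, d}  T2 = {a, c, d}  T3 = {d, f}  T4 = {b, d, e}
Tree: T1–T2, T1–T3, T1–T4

No — edge (c,f) lies in no bag.

A tree decomposition must satisfy three properties: every vertex lies in some bag; for every edge, both endpoints lie together in some bag; and for every vertex, the bags containing it form a connected subtree. Here edge (c,f) lies in no bag, so the decomposition is invalid.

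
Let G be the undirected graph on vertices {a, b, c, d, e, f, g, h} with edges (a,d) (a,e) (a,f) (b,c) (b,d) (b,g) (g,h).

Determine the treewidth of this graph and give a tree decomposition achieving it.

Treewidth 1.
Bags: B1 = {b, c}  B2 = {b, d}  B3 = {a, d}  B4 = {b, g}  B5 = {a, e}  B6 = {g, h}  B7 = {a, f}
Tree: B1–B2, B2–B3, B1–B4, B3–B5, B4–B6, B3–B7

Every bag has size at most 2, so the width is 2 − 1 = 1 and tw(G) ≤ 1. G has an edge, so its treewidth is at least 1. The upper and lower bounds meet at 1, so that is the treewidth.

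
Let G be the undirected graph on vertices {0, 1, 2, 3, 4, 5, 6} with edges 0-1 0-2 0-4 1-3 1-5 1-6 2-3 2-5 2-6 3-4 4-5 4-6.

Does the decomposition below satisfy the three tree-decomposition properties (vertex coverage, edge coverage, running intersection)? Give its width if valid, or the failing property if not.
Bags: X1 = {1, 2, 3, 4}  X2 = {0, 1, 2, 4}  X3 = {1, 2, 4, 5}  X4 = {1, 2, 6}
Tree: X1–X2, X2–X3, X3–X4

No — edge (4,6) lies in no bag.

A tree decomposition must satisfy three properties: every vertex lies in some bag; for every edge, both endpoints lie together in some bag; and for every vertex, the bags containing it form a connected subtree. Here edge (4,6) lies in no bag, so the decomposition is invalid.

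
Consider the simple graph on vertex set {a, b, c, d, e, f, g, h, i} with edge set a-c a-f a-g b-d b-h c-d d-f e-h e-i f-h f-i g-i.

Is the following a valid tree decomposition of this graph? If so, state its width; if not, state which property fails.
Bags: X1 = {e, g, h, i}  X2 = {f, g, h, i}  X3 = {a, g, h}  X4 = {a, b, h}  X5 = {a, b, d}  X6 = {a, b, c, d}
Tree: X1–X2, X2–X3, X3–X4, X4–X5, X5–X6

A tree decomposition must satisfy three properties: every vertex lies in some bag; for every edge, both endpoints lie together in some bag; and for every vertex, the bags containing it form a connected subtree. Here edge (f,a) lies in no bag, so the decomposition is invalid.

No — edge (f,a) lies in no bag.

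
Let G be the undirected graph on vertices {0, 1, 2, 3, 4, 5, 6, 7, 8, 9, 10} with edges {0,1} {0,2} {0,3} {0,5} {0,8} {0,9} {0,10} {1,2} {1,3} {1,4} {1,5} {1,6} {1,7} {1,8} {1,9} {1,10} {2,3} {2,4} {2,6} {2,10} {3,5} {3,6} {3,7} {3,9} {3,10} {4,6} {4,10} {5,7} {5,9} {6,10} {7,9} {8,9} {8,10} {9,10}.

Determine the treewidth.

A width-4 tree decomposition is:
Bags: B1 = {0, 1, 3, 9, 10}  B2 = {0, 1, 3, 5, 9}  B3 = {0, 1, 8, 9, 10}  B4 = {0, 1, 2, 3, 10}  B5 = {1, 3, 5, 7, 9}  B6 = {1, 2, 3, 6, 10}  B7 = {1, 2, 4, 6, 10}
Tree: B1–B2, B1–B3, B1–B4, B2–B5, B4–B6, B6–B7
The largest bag has 5 vertices, giving width 4; this decomposition certifies tw(G) ≤ 4. On the other hand G contains the 5-clique {0, 1, 8, 9, 10}. A clique must lie in a single bag of any decomposition, so no decomposition can have width below 4. Combining the bounds, tw(G) = 4.

4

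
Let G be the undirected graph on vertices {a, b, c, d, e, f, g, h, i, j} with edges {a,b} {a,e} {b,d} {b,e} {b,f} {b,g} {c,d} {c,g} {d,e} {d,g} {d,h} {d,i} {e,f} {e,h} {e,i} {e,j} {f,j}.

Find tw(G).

2

A width-2 tree decomposition is:
Bags: B1 = {b, d, e}  B2 = {b, d, g}  B3 = {d, e, i}  B4 = {a, b, e}  B5 = {d, e, h}  B6 = {b, e, f}  B7 = {e, f, j}  B8 = {c, d, g}
Tree: B1–B2, B1–B3, B1–B4, B3–B5, B4–B6, B6–B7, B2–B8
The largest bag has 3 vertices, giving width 2; this decomposition certifies tw(G) ≤ 2. Conversely, {c, d, g} is a clique of size 3, and the vertices of any clique must share a bag in every tree decomposition; so some bag has ≥ 3 vertices and tw(G) ≥ 2. Combining the bounds, tw(G) = 2.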